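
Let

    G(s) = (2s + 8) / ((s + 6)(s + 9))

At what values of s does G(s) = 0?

s = -4

Set the numerator to zero: 2s + 8 = 0, i.e. 2·(s + 4) = 0.
So s = -4.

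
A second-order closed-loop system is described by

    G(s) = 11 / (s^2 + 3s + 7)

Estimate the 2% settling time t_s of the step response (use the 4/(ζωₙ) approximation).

Comparing s^2 + 3s + 7 to s^2 + 2ζωₙs + ωₙ²: ωₙ = √7 ≈ 2.646 rad/s and ζ = 3/(2·√7) ≈ 0.5669.
ζωₙ = 3/2 = 1.5, so t_s ≈ 4/(ζωₙ) = 4/1.5 ≈ 2.667 s.

t_s ≈ 2.667 s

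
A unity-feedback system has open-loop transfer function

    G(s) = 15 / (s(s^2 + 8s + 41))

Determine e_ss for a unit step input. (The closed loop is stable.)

G(s) has one pole at the origin.
This is a Type 1 system; for a step input the steady-state error is zero.

e_ss = 0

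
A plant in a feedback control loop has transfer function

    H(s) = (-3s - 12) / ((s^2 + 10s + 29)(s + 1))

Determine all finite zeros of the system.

s = -4

Set the numerator to zero: -3s - 12 = 0, i.e. -3·(s + 4) = 0.
So s = -4.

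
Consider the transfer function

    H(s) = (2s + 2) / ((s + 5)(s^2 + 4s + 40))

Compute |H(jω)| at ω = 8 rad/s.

|H(j8)| ≈ 0.04273

Substitute s = j8: numerator = 2 + j16, denominator = -376 - j32.
|H(j8)| = |2 + j16| / |-376 - j32| = 16.125 / 377.36 ≈ 0.04273.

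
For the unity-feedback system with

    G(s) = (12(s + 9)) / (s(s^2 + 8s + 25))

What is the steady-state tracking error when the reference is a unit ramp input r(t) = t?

G(s) has one pole at the origin.
This is a Type 1 system. Kv = lim_{s→0} s·G(s) = 108/25.
e_ss = 1/Kv = 1/(108/25) = 25/108 ≈ 0.2315.

e_ss = 0.2315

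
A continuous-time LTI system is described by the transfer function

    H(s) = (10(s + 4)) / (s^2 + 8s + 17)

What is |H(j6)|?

Substitute s = j6: numerator = 40 + j60, denominator = -19 + j48.
|H(j6)| = |40 + j60| / |-19 + j48| = 72.111 / 51.624 ≈ 1.397.

|H(j6)| ≈ 1.397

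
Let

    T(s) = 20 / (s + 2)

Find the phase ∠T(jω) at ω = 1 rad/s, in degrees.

At s = j1: numerator = 20, denominator = 2 + j1.
∠T = ∠num − ∠den = 0° − (26.565°) = -26.57°.

∠T(j1) ≈ -26.57°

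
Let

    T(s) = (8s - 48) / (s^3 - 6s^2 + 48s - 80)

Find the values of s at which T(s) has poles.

s = 2 + 6j, 2 - 6j, 2

The poles are the roots of the denominator s^3 - 6s^2 + 48s - 80 = 0.
Trying s = 2: the polynomial evaluates to 0, so (s - 2) is a factor.
Dividing out leaves s^2 - 4s + 40 = 0.
The quadratic formula then gives s = 2 ± 6j.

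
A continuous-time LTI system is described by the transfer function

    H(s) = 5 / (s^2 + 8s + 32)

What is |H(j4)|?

Substitute s = j4: numerator = 5, denominator = 16 + j32.
|H(j4)| = |5| / |16 + j32| = 5 / 35.777 ≈ 0.1398.

|H(j4)| ≈ 0.1398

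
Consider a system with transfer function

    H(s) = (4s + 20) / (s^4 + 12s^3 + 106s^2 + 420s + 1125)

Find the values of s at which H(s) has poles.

The poles are the roots of the denominator s^4 + 12s^3 + 106s^2 + 420s + 1125 = 0.
No real roots exist; factor into two real quadratics: (s^2 + 6s + 25)(s^2 + 6s + 45) = 0.
Each quadratic gives a conjugate pair via the quadratic formula.

s = -3 ± 4j, -3 ± 6j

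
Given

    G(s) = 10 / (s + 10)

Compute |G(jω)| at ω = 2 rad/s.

Substitute s = j2: numerator = 10, denominator = 10 + j2.
|G(j2)| = |10| / |10 + j2| = 10 / 10.198 ≈ 0.9806.

|G(j2)| ≈ 0.9806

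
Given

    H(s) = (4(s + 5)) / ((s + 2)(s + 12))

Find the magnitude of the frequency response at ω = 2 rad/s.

Substitute s = j2: numerator = 20 + j8, denominator = 20 + j28.
|H(j2)| = |20 + j8| / |20 + j28| = 21.541 / 34.409 ≈ 0.6260.

|H(j2)| ≈ 0.6260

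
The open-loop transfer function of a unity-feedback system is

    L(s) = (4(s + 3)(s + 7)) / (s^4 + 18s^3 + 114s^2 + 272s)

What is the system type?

Type 1

The denominator has 1 factor of s at the origin (free integrator), so this is a Type 1 system.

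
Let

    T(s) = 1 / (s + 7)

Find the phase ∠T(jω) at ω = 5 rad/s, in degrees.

∠T(j5) ≈ -35.54°

At s = j5: numerator = 1, denominator = 7 + j5.
∠T = ∠num − ∠den = 0° − (35.538°) = -35.54°.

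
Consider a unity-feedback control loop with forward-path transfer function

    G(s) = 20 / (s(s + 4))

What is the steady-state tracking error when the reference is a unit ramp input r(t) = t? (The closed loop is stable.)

G(s) has one pole at the origin.
This is a Type 1 system. Kv = lim_{s→0} s·G(s) = 20/4 = 5.
e_ss = 1/Kv = 1/(5) = 1/5 ≈ 0.2000.

e_ss = 0.2000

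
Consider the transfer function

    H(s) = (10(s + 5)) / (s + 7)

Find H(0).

At s = 0 each factor (s + a) contributes a and each (s^2 + bs + c) contributes c.
H(0) = 10·(5) / ((7)) = 50/7 = 50/7.

H(0) = 50/7 ≈ 7.143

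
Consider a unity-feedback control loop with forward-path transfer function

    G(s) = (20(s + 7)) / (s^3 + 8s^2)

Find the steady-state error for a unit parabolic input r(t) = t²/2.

G(s) has 2 poles at the origin.
This is a Type 2 system. Ka = lim_{s→0} s^2·G(s) = 140/8 = 35/2.
e_ss = 1/Ka = 1/(35/2) = 2/35 ≈ 0.05714.

e_ss = 0.05714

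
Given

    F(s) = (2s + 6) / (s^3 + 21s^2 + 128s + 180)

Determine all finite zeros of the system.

Set the numerator to zero: 2s + 6 = 0, i.e. 2·(s + 3) = 0.
So s = -3.

s = -3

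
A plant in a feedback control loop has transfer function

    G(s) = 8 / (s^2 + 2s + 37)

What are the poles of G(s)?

s = -1 + 6j, -1 - 6j

The poles are the roots of the denominator s^2 + 2s + 37 = 0.
Using the quadratic formula: s = (-2 ± √(-144))/2 = -1 ± 6j.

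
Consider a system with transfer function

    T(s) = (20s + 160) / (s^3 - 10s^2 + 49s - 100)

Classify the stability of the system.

unstable

The denominator s^3 - 10s^2 + 49s - 100 factors as (s^2 - 6s + 25)(s - 4), giving poles at s = 3 ± 4j, 4.
Since the pole(s) at s = 3 ± 4j, 4 lie in the right half-plane, the system is unstable.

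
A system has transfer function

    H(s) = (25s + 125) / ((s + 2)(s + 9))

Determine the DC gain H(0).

H(0) = 125/18 ≈ 6.944

Set s = 0: H(0) = (125) / (18) = 125/18.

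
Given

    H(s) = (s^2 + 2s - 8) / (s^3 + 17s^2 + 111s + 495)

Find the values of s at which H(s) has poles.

s = -3 + 6j, -3 - 6j, -11

The poles are the roots of the denominator s^3 + 17s^2 + 111s + 495 = 0.
Trying s = -11: the polynomial evaluates to 0, so (s + 11) is a factor.
Dividing out leaves s^2 + 6s + 45 = 0.
The quadratic formula then gives s = -3 ± 6j.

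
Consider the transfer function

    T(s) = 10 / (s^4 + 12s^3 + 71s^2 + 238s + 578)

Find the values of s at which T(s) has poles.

The poles are the roots of the denominator s^4 + 12s^3 + 71s^2 + 238s + 578 = 0.
No real roots exist; factor into two real quadratics: (s^2 + 10s + 34)(s^2 + 2s + 17) = 0.
Each quadratic gives a conjugate pair via the quadratic formula.

s = -5 + 3j, -5 - 3j, -1 + 4j, -1 - 4j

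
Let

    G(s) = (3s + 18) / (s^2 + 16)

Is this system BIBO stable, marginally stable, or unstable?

marginally stable

The denominator s^2 + 16 factors as (s^2 + 16), giving poles at s = 4j, -4j.
Since the simple pole(s) at s = ±4j lie on the jω-axis with none in the right half-plane, the system is marginally stable.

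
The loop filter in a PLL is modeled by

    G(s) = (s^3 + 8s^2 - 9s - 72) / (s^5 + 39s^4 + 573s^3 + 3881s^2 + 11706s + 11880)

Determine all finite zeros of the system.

s = 3, -8, -3

Set the numerator to zero: s^3 + 8s^2 - 9s - 72 = 0.
Factoring: (s - 3)(s + 8)(s + 3) = 0.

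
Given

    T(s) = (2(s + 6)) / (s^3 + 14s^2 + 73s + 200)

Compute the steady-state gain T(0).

T(0) = 3/50 ≈ 0.06000

Set s = 0: T(0) = (12) / (200) = 3/50.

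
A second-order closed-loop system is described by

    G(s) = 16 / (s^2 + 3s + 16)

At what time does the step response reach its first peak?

Comparing s^2 + 3s + 16 to s^2 + 2ζωₙs + ωₙ²: ωₙ = 4 rad/s and ζ = 3/(2·4) = 0.375.
ζωₙ = 3/2 = 1.5, so ω_d = ωₙ√(1−ζ²) = √(ωₙ² − (ζωₙ)²) = √(16 − 1.5²) = √13.75 ≈ 3.708 rad/s.
t_p = π/ω_d = π/3.708 ≈ 0.8472 s.

t_p ≈ 0.8472 s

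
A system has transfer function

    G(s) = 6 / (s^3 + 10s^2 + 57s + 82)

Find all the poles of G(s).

The poles are the roots of the denominator s^3 + 10s^2 + 57s + 82 = 0.
Trying s = -2: the polynomial evaluates to 0, so (s + 2) is a factor.
Dividing out leaves s^2 + 8s + 41 = 0.
The quadratic formula then gives s = -4 ± 5j.

s = -4 ± 5j, -2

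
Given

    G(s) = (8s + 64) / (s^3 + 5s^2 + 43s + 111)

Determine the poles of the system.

s = -1 ± 6j, -3

The poles are the roots of the denominator s^3 + 5s^2 + 43s + 111 = 0.
Trying s = -3: the polynomial evaluates to 0, so (s + 3) is a factor.
Dividing out leaves s^2 + 2s + 37 = 0.
The quadratic formula then gives s = -1 ± 6j.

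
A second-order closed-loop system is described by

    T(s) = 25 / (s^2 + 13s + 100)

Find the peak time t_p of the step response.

t_p ≈ 0.4134 s

Comparing s^2 + 13s + 100 to s^2 + 2ζωₙs + ωₙ²: ωₙ = 10 rad/s and ζ = 13/(2·10) = 0.65.
ζωₙ = 13/2 = 6.5, so ω_d = ωₙ√(1−ζ²) = √(ωₙ² − (ζωₙ)²) = √(100 − 6.5²) = √57.75 ≈ 7.599 rad/s.
t_p = π/ω_d = π/7.599 ≈ 0.4134 s.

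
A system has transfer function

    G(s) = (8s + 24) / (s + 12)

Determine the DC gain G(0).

Set s = 0: G(0) = (24) / (12) = 2.

G(0) = 2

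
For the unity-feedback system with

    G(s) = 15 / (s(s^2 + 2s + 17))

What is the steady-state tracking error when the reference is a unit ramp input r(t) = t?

e_ss = 1.133

G(s) has one pole at the origin.
This is a Type 1 system. Kv = lim_{s→0} s·G(s) = 15/17.
e_ss = 1/Kv = 1/(15/17) = 17/15 ≈ 1.133.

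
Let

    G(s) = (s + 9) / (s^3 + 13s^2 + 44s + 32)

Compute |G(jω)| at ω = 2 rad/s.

Substitute s = j2: numerator = 9 + j2, denominator = -20 + j80.
|G(j2)| = |9 + j2| / |-20 + j80| = 9.2195 / 82.462 ≈ 0.1118.

|G(j2)| ≈ 0.1118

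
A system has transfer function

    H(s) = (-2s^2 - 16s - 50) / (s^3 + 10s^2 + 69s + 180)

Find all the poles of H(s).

s = -3 + 6j, -3 - 6j, -4

The poles are the roots of the denominator s^3 + 10s^2 + 69s + 180 = 0.
Trying s = -4: the polynomial evaluates to 0, so (s + 4) is a factor.
Dividing out leaves s^2 + 6s + 45 = 0.
The quadratic formula then gives s = -3 ± 6j.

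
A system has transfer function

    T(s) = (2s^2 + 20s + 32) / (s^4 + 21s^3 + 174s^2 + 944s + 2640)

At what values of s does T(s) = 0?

s = -8, -2

Set the numerator to zero: 2s^2 + 20s + 32 = 0, i.e. 2·(s^2 + 10s + 16) = 0.
Factoring: (s + 8)(s + 2) = 0.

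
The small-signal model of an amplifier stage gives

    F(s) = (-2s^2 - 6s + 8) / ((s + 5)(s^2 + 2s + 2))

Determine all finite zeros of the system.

s = -4, 1

Set the numerator to zero: -2s^2 - 6s + 8 = 0, i.e. -2·(s^2 + 3s - 4) = 0.
Factoring: (s + 4)(s - 1) = 0.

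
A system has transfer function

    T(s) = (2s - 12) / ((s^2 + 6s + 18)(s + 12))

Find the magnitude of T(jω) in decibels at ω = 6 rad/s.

|T(j6)|_dB ≈ -30.1 dB

Substitute s = j6: numerator = -12 + j12, denominator = -432 + j324.
|T(j6)| = |-12 + j12| / |-432 + j324| = 16.971 / 540 ≈ 0.03143.
In decibels: 20·log₁₀(0.03143) ≈ -30.1 dB.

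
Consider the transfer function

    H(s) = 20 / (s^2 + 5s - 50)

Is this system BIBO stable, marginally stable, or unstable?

The denominator s^2 + 5s - 50 factors as (s - 5)(s + 10), giving poles at s = 5, -10.
Since the pole(s) at s = 5 lie in the right half-plane, the system is unstable.

unstable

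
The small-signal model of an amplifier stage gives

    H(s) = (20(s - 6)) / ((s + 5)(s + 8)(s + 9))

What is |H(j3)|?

Substitute s = j3: numerator = -120 + j60, denominator = 162 + j444.
|H(j3)| = |-120 + j60| / |162 + j444| = 134.16 / 472.63 ≈ 0.2839.

|H(j3)| ≈ 0.2839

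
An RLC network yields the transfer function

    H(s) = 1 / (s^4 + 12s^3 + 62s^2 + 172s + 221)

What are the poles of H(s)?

s = -2 + 3j, -2 - 3j, -4 + j, -4 - j

The poles are the roots of the denominator s^4 + 12s^3 + 62s^2 + 172s + 221 = 0.
No real roots exist; factor into two real quadratics: (s^2 + 4s + 13)(s^2 + 8s + 17) = 0.
Each quadratic gives a conjugate pair via the quadratic formula.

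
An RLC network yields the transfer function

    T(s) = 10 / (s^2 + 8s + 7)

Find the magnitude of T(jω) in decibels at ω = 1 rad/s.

|T(j1)|_dB ≈ 0 dB

Substitute s = j1: numerator = 10, denominator = 6 + j8.
|T(j1)| = |10| / |6 + j8| = 10 / 10 = 1.
In decibels: 20·log₁₀(1) ≈ 0 dB.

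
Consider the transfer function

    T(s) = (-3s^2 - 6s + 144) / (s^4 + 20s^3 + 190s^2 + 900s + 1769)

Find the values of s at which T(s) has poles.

s = -5 ± 2j, -5 ± 6j

The poles are the roots of the denominator s^4 + 20s^3 + 190s^2 + 900s + 1769 = 0.
No real roots exist; factor into two real quadratics: (s^2 + 10s + 29)(s^2 + 10s + 61) = 0.
Each quadratic gives a conjugate pair via the quadratic formula.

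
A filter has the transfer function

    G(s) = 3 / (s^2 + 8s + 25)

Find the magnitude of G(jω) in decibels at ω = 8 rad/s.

|G(j8)|_dB ≈ -28.0 dB

Substitute s = j8: numerator = 3, denominator = -39 + j64.
|G(j8)| = |3| / |-39 + j64| = 3 / 74.947 ≈ 0.04003.
In decibels: 20·log₁₀(0.04003) ≈ -28.0 dB.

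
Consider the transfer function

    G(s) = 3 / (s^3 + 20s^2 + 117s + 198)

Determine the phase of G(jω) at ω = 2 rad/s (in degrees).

∠G(j2) ≈ -62.43°

At s = j2: numerator = 3, denominator = 118 + j226.
∠G = ∠num − ∠den = 0° − (62.430°) = -62.43°.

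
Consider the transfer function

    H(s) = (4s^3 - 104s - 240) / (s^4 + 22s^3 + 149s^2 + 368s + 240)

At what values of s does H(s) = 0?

Set the numerator to zero: 4s^3 - 104s - 240 = 0, i.e. 4·(s^3 - 26s - 60) = 0.
Factoring: (s - 6)(s^2 + 6s + 10) = 0.

s = 6, -3 + j, -3 - j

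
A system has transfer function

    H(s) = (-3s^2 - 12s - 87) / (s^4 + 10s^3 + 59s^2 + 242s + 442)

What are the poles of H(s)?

s = -1 + 5j, -1 - 5j, -4 + j, -4 - j

The poles are the roots of the denominator s^4 + 10s^3 + 59s^2 + 242s + 442 = 0.
No real roots exist; factor into two real quadratics: (s^2 + 2s + 26)(s^2 + 8s + 17) = 0.
Each quadratic gives a conjugate pair via the quadratic formula.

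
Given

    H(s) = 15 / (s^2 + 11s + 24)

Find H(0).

H(0) = 5/8 ≈ 0.6250

Set s = 0: H(0) = (15) / (24) = 5/8.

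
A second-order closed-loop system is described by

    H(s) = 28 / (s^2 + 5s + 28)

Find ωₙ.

Compare the denominator to the standard form s^2 + 2ζωₙs + ωₙ².
ωₙ² = 28, so ωₙ = √28 ≈ 5.292 rad/s.

ωₙ ≈ 5.292 rad/s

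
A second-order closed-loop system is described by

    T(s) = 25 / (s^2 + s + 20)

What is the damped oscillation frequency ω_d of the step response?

ω_d ≈ 4.444 rad/s

Comparing s^2 + s + 20 to s^2 + 2ζωₙs + ωₙ²: ωₙ = √20 ≈ 4.472 rad/s and ζ = 1/(2·√20) ≈ 0.1118.
ζωₙ = 1/2 = 0.5, so ω_d = ωₙ√(1−ζ²) = √(ωₙ² − (ζωₙ)²) = √(20 − 0.5²) = √19.75 ≈ 4.444 rad/s.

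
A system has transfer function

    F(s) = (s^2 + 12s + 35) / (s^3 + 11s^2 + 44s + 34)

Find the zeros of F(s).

s = -5, -7

Set the numerator to zero: s^2 + 12s + 35 = 0.
Factoring: (s + 5)(s + 7) = 0.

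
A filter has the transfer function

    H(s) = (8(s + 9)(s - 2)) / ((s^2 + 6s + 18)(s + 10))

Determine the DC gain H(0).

H(0) = -4/5 ≈ -0.8000

At s = 0 each factor (s + a) contributes a and each (s^2 + bs + c) contributes c.
H(0) = 8·(9) · (-2) / ((18) · (10)) = -144/180 = -4/5.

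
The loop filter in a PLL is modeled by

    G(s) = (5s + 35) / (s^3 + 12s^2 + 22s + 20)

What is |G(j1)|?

Substitute s = j1: numerator = 35 + j5, denominator = 8 + j21.
|G(j1)| = |35 + j5| / |8 + j21| = 35.355 / 22.472 ≈ 1.573.

|G(j1)| ≈ 1.573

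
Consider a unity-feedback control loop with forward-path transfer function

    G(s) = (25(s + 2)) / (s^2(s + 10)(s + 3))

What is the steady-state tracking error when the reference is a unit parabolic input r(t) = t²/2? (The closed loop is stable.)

G(s) has 2 poles at the origin.
This is a Type 2 system. Ka = lim_{s→0} s^2·G(s) = 50/30 = 5/3.
e_ss = 1/Ka = 1/(5/3) = 3/5 ≈ 0.6000.

e_ss = 0.6000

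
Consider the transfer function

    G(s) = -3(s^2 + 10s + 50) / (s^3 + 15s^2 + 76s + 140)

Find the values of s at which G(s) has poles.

s = -4 ± 2j, -7

The poles are the roots of the denominator s^3 + 15s^2 + 76s + 140 = 0.
Trying s = -7: the polynomial evaluates to 0, so (s + 7) is a factor.
Dividing out leaves s^2 + 8s + 20 = 0.
The quadratic formula then gives s = -4 ± 2j.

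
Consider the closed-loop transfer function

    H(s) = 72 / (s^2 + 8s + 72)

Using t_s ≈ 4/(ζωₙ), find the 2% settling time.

Comparing s^2 + 8s + 72 to s^2 + 2ζωₙs + ωₙ²: ωₙ = √72 ≈ 8.485 rad/s and ζ = 8/(2·√72) ≈ 0.4714.
ζωₙ = 8/2 = 4, so t_s ≈ 4/(ζωₙ) = 4/4 = 1 s.

t_s ≈ 1 s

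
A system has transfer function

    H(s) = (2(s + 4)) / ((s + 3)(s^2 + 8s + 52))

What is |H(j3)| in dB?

|H(j3)|_dB ≈ -26.4 dB

Substitute s = j3: numerator = 8 + j6, denominator = 57 + j201.
|H(j3)| = |8 + j6| / |57 + j201| = 10 / 208.93 ≈ 0.04786.
In decibels: 20·log₁₀(0.04786) ≈ -26.4 dB.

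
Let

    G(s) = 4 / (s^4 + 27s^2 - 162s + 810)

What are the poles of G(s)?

s = 3 ± 3j, -3 ± 6j

The poles are the roots of the denominator s^4 + 27s^2 - 162s + 810 = 0.
No real roots exist; factor into two real quadratics: (s^2 - 6s + 18)(s^2 + 6s + 45) = 0.
Each quadratic gives a conjugate pair via the quadratic formula.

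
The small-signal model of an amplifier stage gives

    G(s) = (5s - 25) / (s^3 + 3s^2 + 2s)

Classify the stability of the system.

The denominator s^3 + 3s^2 + 2s factors as s(s + 1)(s + 2), giving poles at s = 0, -1, -2.
Since the simple pole(s) at s = 0 lie on the jω-axis with none in the right half-plane, the system is marginally stable.

marginally stable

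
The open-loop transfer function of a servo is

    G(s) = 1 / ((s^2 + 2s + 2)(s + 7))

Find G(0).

G(0) = 1/14 ≈ 0.07143

At s = 0 each factor (s + a) contributes a and each (s^2 + bs + c) contributes c.
G(0) = 1·1 / ((2) · (7)) = 1/14 = 1/14.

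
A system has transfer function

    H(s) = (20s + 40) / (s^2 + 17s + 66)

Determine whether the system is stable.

The denominator s^2 + 17s + 66 factors as (s + 6)(s + 11), giving poles at s = -6, -11.
Since all poles lie strictly in the left half-plane, the system is stable.

stable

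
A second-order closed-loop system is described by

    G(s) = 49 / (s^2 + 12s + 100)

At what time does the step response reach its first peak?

t_p ≈ 0.3927 s

Comparing s^2 + 12s + 100 to s^2 + 2ζωₙs + ωₙ²: ωₙ = 10 rad/s and ζ = 12/(2·10) = 0.6.
ζωₙ = 12/2 = 6, so ω_d = ωₙ√(1−ζ²) = √(ωₙ² − (ζωₙ)²) = √(100 − 6²) = √64 = 8 rad/s.
t_p = π/ω_d = π/8 ≈ 0.3927 s.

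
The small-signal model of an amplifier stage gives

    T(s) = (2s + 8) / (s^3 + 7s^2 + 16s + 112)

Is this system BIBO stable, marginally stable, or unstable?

marginally stable

The denominator s^3 + 7s^2 + 16s + 112 factors as (s^2 + 16)(s + 7), giving poles at s = 4j, -4j, -7.
Since the simple pole(s) at s = ±4j lie on the jω-axis with none in the right half-plane, the system is marginally stable.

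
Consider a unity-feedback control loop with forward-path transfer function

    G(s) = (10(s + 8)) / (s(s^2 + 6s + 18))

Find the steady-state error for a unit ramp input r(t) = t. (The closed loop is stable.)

G(s) has one pole at the origin.
This is a Type 1 system. Kv = lim_{s→0} s·G(s) = 80/18 = 40/9.
e_ss = 1/Kv = 1/(40/9) = 9/40 ≈ 0.2250.

e_ss = 0.2250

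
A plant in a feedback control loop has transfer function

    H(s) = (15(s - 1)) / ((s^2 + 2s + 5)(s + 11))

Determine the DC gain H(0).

H(0) = -3/11 ≈ -0.2727

At s = 0 each factor (s + a) contributes a and each (s^2 + bs + c) contributes c.
H(0) = 15·(-1) / ((5) · (11)) = -15/55 = -3/11.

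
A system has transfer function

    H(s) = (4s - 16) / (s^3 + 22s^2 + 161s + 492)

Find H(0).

Set s = 0: H(0) = (-16) / (492) = -4/123.

H(0) = -4/123 ≈ -0.03252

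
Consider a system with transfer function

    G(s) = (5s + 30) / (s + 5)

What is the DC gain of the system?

Set s = 0: G(0) = (30) / (5) = 6.

G(0) = 6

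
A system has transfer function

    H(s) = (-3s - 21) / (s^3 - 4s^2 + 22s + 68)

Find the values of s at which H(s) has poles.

s = 3 + 5j, 3 - 5j, -2

The poles are the roots of the denominator s^3 - 4s^2 + 22s + 68 = 0.
Trying s = -2: the polynomial evaluates to 0, so (s + 2) is a factor.
Dividing out leaves s^2 - 6s + 34 = 0.
The quadratic formula then gives s = 3 ± 5j.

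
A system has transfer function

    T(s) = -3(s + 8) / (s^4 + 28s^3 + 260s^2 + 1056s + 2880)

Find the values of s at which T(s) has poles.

The poles are the roots of the denominator s^4 + 28s^3 + 260s^2 + 1056s + 2880 = 0.
Trying s = -12: the polynomial evaluates to 0, so (s + 12) is a factor.
Dividing out leaves s^3 + 16s^2 + 68s + 240 = 0.
This factors further as (s^2 + 4s + 20)(s + 12) = 0.

s = -2 + 4j, -2 - 4j, -12, -12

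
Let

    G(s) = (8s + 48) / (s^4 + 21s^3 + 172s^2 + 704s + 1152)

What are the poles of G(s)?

The poles are the roots of the denominator s^4 + 21s^3 + 172s^2 + 704s + 1152 = 0.
Trying s = -9: the polynomial evaluates to 0, so (s + 9) is a factor.
Dividing out leaves s^3 + 12s^2 + 64s + 128 = 0.
This factors further as (s + 4)(s^2 + 8s + 32) = 0.

s = -9, -4, -4 ± 4j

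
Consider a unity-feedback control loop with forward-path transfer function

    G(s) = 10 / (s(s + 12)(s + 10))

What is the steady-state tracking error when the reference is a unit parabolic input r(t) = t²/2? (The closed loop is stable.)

G(s) has one pole at the origin.
This is a Type 1 system; Ka = lim_{s→0} s^2·G(s) = 0, so the steady-state error for a parabola input is infinite.

e_ss = ∞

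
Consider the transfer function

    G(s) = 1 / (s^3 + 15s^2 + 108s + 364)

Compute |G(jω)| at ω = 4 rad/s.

|G(j4)| ≈ 0.002575

Substitute s = j4: numerator = 1, denominator = 124 + j368.
|G(j4)| = |1| / |124 + j368| = 1 / 388.33 ≈ 0.002575.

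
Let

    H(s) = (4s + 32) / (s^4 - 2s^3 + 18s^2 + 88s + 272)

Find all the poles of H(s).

s = 3 + 5j, 3 - 5j, -2 + 2j, -2 - 2j

The poles are the roots of the denominator s^4 - 2s^3 + 18s^2 + 88s + 272 = 0.
No real roots exist; factor into two real quadratics: (s^2 - 6s + 34)(s^2 + 4s + 8) = 0.
Each quadratic gives a conjugate pair via the quadratic formula.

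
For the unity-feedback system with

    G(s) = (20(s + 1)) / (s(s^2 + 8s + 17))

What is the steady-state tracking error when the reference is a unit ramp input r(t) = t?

G(s) has one pole at the origin.
This is a Type 1 system. Kv = lim_{s→0} s·G(s) = 20/17.
e_ss = 1/Kv = 1/(20/17) = 17/20 ≈ 0.8500.

e_ss = 0.8500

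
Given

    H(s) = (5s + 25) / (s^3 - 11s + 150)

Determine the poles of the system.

s = 3 + 4j, 3 - 4j, -6

The poles are the roots of the denominator s^3 - 11s + 150 = 0.
Trying s = -6: the polynomial evaluates to 0, so (s + 6) is a factor.
Dividing out leaves s^2 - 6s + 25 = 0.
The quadratic formula then gives s = 3 ± 4j.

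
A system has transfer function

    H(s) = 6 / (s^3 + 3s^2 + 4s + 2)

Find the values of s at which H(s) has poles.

s = -1 + j, -1 - j, -1

The poles are the roots of the denominator s^3 + 3s^2 + 4s + 2 = 0.
Trying s = -1: the polynomial evaluates to 0, so (s + 1) is a factor.
Dividing out leaves s^2 + 2s + 2 = 0.
The quadratic formula then gives s = -1 ± 1j.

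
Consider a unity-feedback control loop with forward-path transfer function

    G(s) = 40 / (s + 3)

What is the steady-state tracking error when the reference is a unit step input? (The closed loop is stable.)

G(s) has no poles at the origin.
This is a Type 0 system. Kp = lim_{s→0} G(s) = 40/3.
e_ss = 1/(1 + Kp) = 1/(1 + 40/3) = 3/43 ≈ 0.06977.

e_ss = 0.06977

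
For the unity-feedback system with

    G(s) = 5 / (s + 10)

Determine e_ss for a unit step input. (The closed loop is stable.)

G(s) has no poles at the origin.
This is a Type 0 system. Kp = lim_{s→0} G(s) = 5/10 = 1/2.
e_ss = 1/(1 + Kp) = 1/(1 + 1/2) = 2/3 ≈ 0.6667.

e_ss = 0.6667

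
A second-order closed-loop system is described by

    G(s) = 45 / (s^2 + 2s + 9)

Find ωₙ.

Compare the denominator to the standard form s^2 + 2ζωₙs + ωₙ².
ωₙ² = 9, so ωₙ = 3 rad/s.

ωₙ = 3 rad/s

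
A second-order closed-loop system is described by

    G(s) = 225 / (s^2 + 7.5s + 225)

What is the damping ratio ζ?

Compare the denominator to the standard form s^2 + 2ζωₙs + ωₙ².
ωₙ² = 225, so ωₙ = 15 rad/s.
2ζωₙ = 7.5, so ζ = 7.5/(2·15) = 0.25.
With ζ = 0.25 the response is underdamped.

ζ = 0.25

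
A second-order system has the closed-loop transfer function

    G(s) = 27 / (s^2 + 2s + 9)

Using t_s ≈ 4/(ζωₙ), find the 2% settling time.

Comparing s^2 + 2s + 9 to s^2 + 2ζωₙs + ωₙ²: ωₙ = 3 rad/s and ζ = 2/(2·3) ≈ 0.3333.
ζωₙ = 2/2 = 1, so t_s ≈ 4/(ζωₙ) = 4/1 = 4 s.

t_s ≈ 4 s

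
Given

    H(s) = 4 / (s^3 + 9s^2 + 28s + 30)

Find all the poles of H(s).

The poles are the roots of the denominator s^3 + 9s^2 + 28s + 30 = 0.
Trying s = -3: the polynomial evaluates to 0, so (s + 3) is a factor.
Dividing out leaves s^2 + 6s + 10 = 0.
The quadratic formula then gives s = -3 ± 1j.

s = -3 ± j, -3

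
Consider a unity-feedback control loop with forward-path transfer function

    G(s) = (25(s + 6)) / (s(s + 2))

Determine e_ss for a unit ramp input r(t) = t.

e_ss = 0.01333

G(s) has one pole at the origin.
This is a Type 1 system. Kv = lim_{s→0} s·G(s) = 150/2 = 75.
e_ss = 1/Kv = 1/(75) = 1/75 ≈ 0.01333.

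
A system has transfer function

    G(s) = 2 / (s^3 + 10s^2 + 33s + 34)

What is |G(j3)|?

|G(j3)| ≈ 0.02193

Substitute s = j3: numerator = 2, denominator = -56 + j72.
|G(j3)| = |2| / |-56 + j72| = 2 / 91.214 ≈ 0.02193.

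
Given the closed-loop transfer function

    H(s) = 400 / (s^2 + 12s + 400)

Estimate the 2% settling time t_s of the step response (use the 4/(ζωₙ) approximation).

t_s ≈ 0.6667 s

Comparing s^2 + 12s + 400 to s^2 + 2ζωₙs + ωₙ²: ωₙ = 20 rad/s and ζ = 12/(2·20) = 0.3.
ζωₙ = 12/2 = 6, so t_s ≈ 4/(ζωₙ) = 4/6 ≈ 0.6667 s.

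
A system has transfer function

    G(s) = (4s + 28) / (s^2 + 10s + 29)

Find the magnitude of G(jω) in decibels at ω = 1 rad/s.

Substitute s = j1: numerator = 28 + j4, denominator = 28 + j10.
|G(j1)| = |28 + j4| / |28 + j10| = 28.284 / 29.732 ≈ 0.9513.
In decibels: 20·log₁₀(0.9513) ≈ -0.434 dB.

|G(j1)|_dB ≈ -0.434 dB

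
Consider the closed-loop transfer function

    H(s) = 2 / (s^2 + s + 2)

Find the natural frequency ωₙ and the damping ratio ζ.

Compare the denominator to the standard form s^2 + 2ζωₙs + ωₙ².
ωₙ² = 2, so ωₙ = √2 ≈ 1.414 rad/s.
2ζωₙ = 1, so ζ = 1/(2·√2) ≈ 0.3536.

ωₙ ≈ 1.414 rad/s, ζ ≈ 0.3536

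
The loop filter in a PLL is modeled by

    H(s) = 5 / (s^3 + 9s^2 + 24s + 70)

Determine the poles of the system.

s = -1 + 3j, -1 - 3j, -7

The poles are the roots of the denominator s^3 + 9s^2 + 24s + 70 = 0.
Trying s = -7: the polynomial evaluates to 0, so (s + 7) is a factor.
Dividing out leaves s^2 + 2s + 10 = 0.
The quadratic formula then gives s = -1 ± 3j.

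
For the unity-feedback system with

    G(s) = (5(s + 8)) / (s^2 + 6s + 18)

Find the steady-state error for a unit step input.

G(s) has no poles at the origin.
This is a Type 0 system. Kp = lim_{s→0} G(s) = 40/18 = 20/9.
e_ss = 1/(1 + Kp) = 1/(1 + 20/9) = 9/29 ≈ 0.3103.

e_ss = 0.3103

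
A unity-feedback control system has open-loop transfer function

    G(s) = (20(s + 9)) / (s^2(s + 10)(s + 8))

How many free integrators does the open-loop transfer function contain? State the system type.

The denominator has 2 factors of s at the origin (free integrators), so this is a Type 2 system.

Type 2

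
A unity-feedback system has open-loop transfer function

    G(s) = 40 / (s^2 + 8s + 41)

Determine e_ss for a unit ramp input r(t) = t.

G(s) has no poles at the origin.
This is a Type 0 system; Kv = lim_{s→0} s·G(s) = 0, so the steady-state error for a ramp input is infinite.

e_ss = ∞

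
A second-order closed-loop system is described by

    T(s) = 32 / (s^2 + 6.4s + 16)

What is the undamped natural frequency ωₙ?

ωₙ = 4 rad/s

Compare the denominator to the standard form s^2 + 2ζωₙs + ωₙ².
ωₙ² = 16, so ωₙ = 4 rad/s.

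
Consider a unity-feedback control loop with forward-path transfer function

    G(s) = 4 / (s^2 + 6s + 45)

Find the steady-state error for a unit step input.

e_ss = 0.9184

G(s) has no poles at the origin.
This is a Type 0 system. Kp = lim_{s→0} G(s) = 4/45.
e_ss = 1/(1 + Kp) = 1/(1 + 4/45) = 45/49 ≈ 0.9184.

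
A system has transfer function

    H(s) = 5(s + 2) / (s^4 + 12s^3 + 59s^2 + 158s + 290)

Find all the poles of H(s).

The poles are the roots of the denominator s^4 + 12s^3 + 59s^2 + 158s + 290 = 0.
No real roots exist; factor into two real quadratics: (s^2 + 2s + 10)(s^2 + 10s + 29) = 0.
Each quadratic gives a conjugate pair via the quadratic formula.

s = -1 ± 3j, -5 ± 2j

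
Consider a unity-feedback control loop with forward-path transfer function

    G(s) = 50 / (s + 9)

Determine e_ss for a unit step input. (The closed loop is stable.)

e_ss = 0.1525

G(s) has no poles at the origin.
This is a Type 0 system. Kp = lim_{s→0} G(s) = 50/9.
e_ss = 1/(1 + Kp) = 1/(1 + 50/9) = 9/59 ≈ 0.1525.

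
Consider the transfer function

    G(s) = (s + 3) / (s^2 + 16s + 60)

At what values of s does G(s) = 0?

Set the numerator to zero: s + 3 = 0.
So s = -3.

s = -3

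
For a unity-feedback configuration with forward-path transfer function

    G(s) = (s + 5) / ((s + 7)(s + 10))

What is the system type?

Type 0

The denominator has no factor of s at the origin — no free integrator — so this is a Type 0 system.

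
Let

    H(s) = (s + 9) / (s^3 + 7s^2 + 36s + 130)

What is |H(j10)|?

|H(j10)| ≈ 0.01570

Substitute s = j10: numerator = 9 + j10, denominator = -570 - j640.
|H(j10)| = |9 + j10| / |-570 - j640| = 13.454 / 857.03 ≈ 0.01570.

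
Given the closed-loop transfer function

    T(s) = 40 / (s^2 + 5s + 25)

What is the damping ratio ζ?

Compare the denominator to the standard form s^2 + 2ζωₙs + ωₙ².
ωₙ² = 25, so ωₙ = 5 rad/s.
2ζωₙ = 5, so ζ = 5/(2·5) = 0.5.
With ζ = 0.5 the response is underdamped.

ζ = 0.5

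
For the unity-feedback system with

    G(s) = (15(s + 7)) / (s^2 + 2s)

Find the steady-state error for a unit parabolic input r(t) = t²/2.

e_ss = ∞

G(s) has one pole at the origin.
This is a Type 1 system; Ka = lim_{s→0} s^2·G(s) = 0, so the steady-state error for a parabola input is infinite.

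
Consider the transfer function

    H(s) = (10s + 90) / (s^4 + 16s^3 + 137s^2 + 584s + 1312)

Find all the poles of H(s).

s = -4 + 5j, -4 - 5j, -4 + 4j, -4 - 4j

The poles are the roots of the denominator s^4 + 16s^3 + 137s^2 + 584s + 1312 = 0.
No real roots exist; factor into two real quadratics: (s^2 + 8s + 41)(s^2 + 8s + 32) = 0.
Each quadratic gives a conjugate pair via the quadratic formula.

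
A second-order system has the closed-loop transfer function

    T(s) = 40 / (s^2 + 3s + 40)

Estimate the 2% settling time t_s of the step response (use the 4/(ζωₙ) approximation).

Comparing s^2 + 3s + 40 to s^2 + 2ζωₙs + ωₙ²: ωₙ = √40 ≈ 6.325 rad/s and ζ = 3/(2·√40) ≈ 0.2372.
ζωₙ = 3/2 = 1.5, so t_s ≈ 4/(ζωₙ) = 4/1.5 ≈ 2.667 s.

t_s ≈ 2.667 s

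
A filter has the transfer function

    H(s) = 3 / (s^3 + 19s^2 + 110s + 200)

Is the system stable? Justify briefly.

stable

The denominator s^3 + 19s^2 + 110s + 200 factors as (s + 10)(s + 5)(s + 4), giving poles at s = -10, -5, -4.
Since all poles lie strictly in the left half-plane, the system is stable.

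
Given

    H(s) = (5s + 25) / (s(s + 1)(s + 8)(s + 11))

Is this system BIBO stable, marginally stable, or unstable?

The poles can be read from the denominator factors: s = 0, -1, -8, -11.
Since the simple pole(s) at s = 0 lie on the jω-axis with none in the right half-plane, the system is marginally stable.

marginally stable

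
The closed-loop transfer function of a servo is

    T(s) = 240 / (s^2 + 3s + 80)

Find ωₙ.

Compare the denominator to the standard form s^2 + 2ζωₙs + ωₙ².
ωₙ² = 80, so ωₙ = √80 ≈ 8.944 rad/s.

ωₙ ≈ 8.944 rad/s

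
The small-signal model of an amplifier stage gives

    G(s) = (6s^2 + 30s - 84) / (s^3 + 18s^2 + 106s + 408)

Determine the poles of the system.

s = -3 ± 5j, -12

The poles are the roots of the denominator s^3 + 18s^2 + 106s + 408 = 0.
Trying s = -12: the polynomial evaluates to 0, so (s + 12) is a factor.
Dividing out leaves s^2 + 6s + 34 = 0.
The quadratic formula then gives s = -3 ± 5j.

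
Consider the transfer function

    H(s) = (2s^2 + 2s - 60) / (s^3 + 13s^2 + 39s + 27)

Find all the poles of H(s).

s = -3, -1, -9

The poles are the roots of the denominator s^3 + 13s^2 + 39s + 27 = 0.
Trying s = -3: the polynomial evaluates to 0, so (s + 3) is a factor.
Dividing out leaves s^2 + 10s + 9 = 0.
Factoring the quadratic: (s + 1)(s + 9) = 0.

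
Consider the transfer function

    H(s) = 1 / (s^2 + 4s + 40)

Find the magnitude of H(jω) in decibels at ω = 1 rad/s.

Substitute s = j1: numerator = 1, denominator = 39 + j4.
|H(j1)| = |1| / |39 + j4| = 1 / 39.205 ≈ 0.02551.
In decibels: 20·log₁₀(0.02551) ≈ -31.9 dB.

|H(j1)|_dB ≈ -31.9 dB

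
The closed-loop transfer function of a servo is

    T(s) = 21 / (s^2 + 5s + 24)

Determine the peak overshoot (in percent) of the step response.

%OS ≈ 15.5%

Comparing s^2 + 5s + 24 to s^2 + 2ζωₙs + ωₙ²: ωₙ = √24 ≈ 4.899 rad/s and ζ = 5/(2·√24) ≈ 0.5103.
%OS = 100·exp(−πζ/√(1−ζ²)) = 100·exp(−π·0.5103/√(1−0.5103²)) ≈ 15.5%.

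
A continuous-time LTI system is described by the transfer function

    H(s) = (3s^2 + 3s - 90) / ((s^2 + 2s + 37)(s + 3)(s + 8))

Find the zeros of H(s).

Set the numerator to zero: 3s^2 + 3s - 90 = 0, i.e. 3·(s^2 + s - 30) = 0.
Factoring: (s + 6)(s - 5) = 0.

s = -6, 5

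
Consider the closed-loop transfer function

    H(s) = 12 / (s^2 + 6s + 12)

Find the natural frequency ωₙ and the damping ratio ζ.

ωₙ ≈ 3.464 rad/s, ζ ≈ 0.8660

Compare the denominator to the standard form s^2 + 2ζωₙs + ωₙ².
ωₙ² = 12, so ωₙ = √12 ≈ 3.464 rad/s.
2ζωₙ = 6, so ζ = 6/(2·√12) ≈ 0.8660.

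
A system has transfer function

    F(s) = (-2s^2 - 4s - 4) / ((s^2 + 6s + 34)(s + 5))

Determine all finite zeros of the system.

s = -1 + j, -1 - j

Set the numerator to zero: -2s^2 - 4s - 4 = 0, i.e. -2·(s^2 + 2s + 2) = 0.
Factoring: (s^2 + 2s + 2) = 0.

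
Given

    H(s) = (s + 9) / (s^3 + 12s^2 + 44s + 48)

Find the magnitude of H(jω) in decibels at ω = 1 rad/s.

Substitute s = j1: numerator = 9 + j1, denominator = 36 + j43.
|H(j1)| = |9 + j1| / |36 + j43| = 9.0554 / 56.080 ≈ 0.1615.
In decibels: 20·log₁₀(0.1615) ≈ -15.8 dB.

|H(j1)|_dB ≈ -15.8 dB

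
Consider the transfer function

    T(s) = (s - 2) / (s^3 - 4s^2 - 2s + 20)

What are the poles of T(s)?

s = 3 ± j, -2

The poles are the roots of the denominator s^3 - 4s^2 - 2s + 20 = 0.
Trying s = -2: the polynomial evaluates to 0, so (s + 2) is a factor.
Dividing out leaves s^2 - 6s + 10 = 0.
The quadratic formula then gives s = 3 ± 1j.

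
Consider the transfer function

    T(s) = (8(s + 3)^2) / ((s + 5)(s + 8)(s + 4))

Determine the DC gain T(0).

T(0) = 9/20 ≈ 0.4500

At s = 0 each factor (s + a) contributes a and each (s^2 + bs + c) contributes c.
T(0) = 8·(3) · (3) / ((5) · (8) · (4)) = 72/160 = 9/20.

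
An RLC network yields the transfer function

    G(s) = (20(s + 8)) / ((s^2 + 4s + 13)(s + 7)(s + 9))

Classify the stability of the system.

stable

The poles can be read from the denominator factors: s = -2 + 3j, -2 - 3j, -7, -9.
Since all poles lie strictly in the left half-plane, the system is stable.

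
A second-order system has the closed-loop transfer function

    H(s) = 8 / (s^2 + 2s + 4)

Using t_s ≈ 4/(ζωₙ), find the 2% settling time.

t_s ≈ 4 s

Comparing s^2 + 2s + 4 to s^2 + 2ζωₙs + ωₙ²: ωₙ = 2 rad/s and ζ = 2/(2·2) = 0.5.
ζωₙ = 2/2 = 1, so t_s ≈ 4/(ζωₙ) = 4/1 = 4 s.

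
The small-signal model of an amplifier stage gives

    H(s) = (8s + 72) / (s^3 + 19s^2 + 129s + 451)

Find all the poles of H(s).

The poles are the roots of the denominator s^3 + 19s^2 + 129s + 451 = 0.
Trying s = -11: the polynomial evaluates to 0, so (s + 11) is a factor.
Dividing out leaves s^2 + 8s + 41 = 0.
The quadratic formula then gives s = -4 ± 5j.

s = -4 ± 5j, -11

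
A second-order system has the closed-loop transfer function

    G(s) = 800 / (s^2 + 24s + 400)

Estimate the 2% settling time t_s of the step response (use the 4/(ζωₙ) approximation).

t_s ≈ 0.3333 s

Comparing s^2 + 24s + 400 to s^2 + 2ζωₙs + ωₙ²: ωₙ = 20 rad/s and ζ = 24/(2·20) = 0.6.
ζωₙ = 24/2 = 12, so t_s ≈ 4/(ζωₙ) = 4/12 ≈ 0.3333 s.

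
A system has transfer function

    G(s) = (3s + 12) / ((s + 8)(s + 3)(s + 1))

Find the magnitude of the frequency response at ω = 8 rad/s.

Substitute s = j8: numerator = 12 + j24, denominator = -744 - j232.
|G(j8)| = |12 + j24| / |-744 - j232| = 26.833 / 779.33 ≈ 0.03443.

|G(j8)| ≈ 0.03443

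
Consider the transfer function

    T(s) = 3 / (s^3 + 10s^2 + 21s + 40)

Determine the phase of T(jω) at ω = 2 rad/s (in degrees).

At s = j2: numerator = 3, denominator = j34.
∠T = ∠num − ∠den = 0° − (90°) = -90°.

∠T(j2) ≈ -90°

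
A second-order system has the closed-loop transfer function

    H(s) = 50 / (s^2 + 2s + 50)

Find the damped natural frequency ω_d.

Comparing s^2 + 2s + 50 to s^2 + 2ζωₙs + ωₙ²: ωₙ = √50 ≈ 7.071 rad/s and ζ = 2/(2·√50) ≈ 0.1414.
ζωₙ = 2/2 = 1, so ω_d = ωₙ√(1−ζ²) = √(ωₙ² − (ζωₙ)²) = √(50 − 1²) = √49 = 7 rad/s.

ω_d = 7 rad/s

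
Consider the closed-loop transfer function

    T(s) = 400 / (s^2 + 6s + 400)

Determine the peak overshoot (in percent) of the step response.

%OS ≈ 62.1%

Comparing s^2 + 6s + 400 to s^2 + 2ζωₙs + ωₙ²: ωₙ = 20 rad/s and ζ = 6/(2·20) = 0.15.
%OS = 100·exp(−πζ/√(1−ζ²)) = 100·exp(−π·0.15/√(1−0.15²)) ≈ 62.1%.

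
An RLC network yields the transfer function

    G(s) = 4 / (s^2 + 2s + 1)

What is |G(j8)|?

|G(j8)| ≈ 0.06154

Substitute s = j8: numerator = 4, denominator = -63 + j16.
|G(j8)| = |4| / |-63 + j16| = 4 / 65 ≈ 0.06154.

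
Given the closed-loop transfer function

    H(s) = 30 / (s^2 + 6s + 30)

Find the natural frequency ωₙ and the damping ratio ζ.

ωₙ ≈ 5.477 rad/s, ζ ≈ 0.5477

Compare the denominator to the standard form s^2 + 2ζωₙs + ωₙ².
ωₙ² = 30, so ωₙ = √30 ≈ 5.477 rad/s.
2ζωₙ = 6, so ζ = 6/(2·√30) ≈ 0.5477.
With ζ = 0.5477 the response is underdamped.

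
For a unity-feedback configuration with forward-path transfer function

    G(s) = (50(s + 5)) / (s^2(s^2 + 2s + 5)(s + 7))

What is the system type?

Type 2

The denominator has 2 factors of s at the origin (free integrators), so this is a Type 2 system.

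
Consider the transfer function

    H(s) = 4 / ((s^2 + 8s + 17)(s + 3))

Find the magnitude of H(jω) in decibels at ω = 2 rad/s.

Substitute s = j2: numerator = 4, denominator = 7 + j74.
|H(j2)| = |4| / |7 + j74| = 4 / 74.330 ≈ 0.05381.
In decibels: 20·log₁₀(0.05381) ≈ -25.4 dB.

|H(j2)|_dB ≈ -25.4 dB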